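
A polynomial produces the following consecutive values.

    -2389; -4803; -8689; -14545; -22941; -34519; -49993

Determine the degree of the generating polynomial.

4

D1: -2414, -3886, -5856, -8396, -11578, -15474
D2: -1472, -1970, -2540, -3182, -3896
D3: -498, -570, -642, -714
D4: -72, -72, -72
The fourth differences are constant, so the polynomial has degree 4.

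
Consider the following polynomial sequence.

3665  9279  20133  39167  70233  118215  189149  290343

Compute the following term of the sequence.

430497

5614 , 10854 , 19034 , 31066 , 47982 , 70934 , 101194
5240 , 8180 , 12032 , 16916 , 22952 , 30260
2940 , 3852 , 4884 , 6036 , 7308
912 , 1032 , 1152 , 1272
120 , 120 , 120
Fifth differences constant at 120.
1272 + 120 = 1392;  7308 + 1392 = 8700;  30260 + 8700 = 38960;  101194 + 38960 = 140154;  290343 + 140154 = 430497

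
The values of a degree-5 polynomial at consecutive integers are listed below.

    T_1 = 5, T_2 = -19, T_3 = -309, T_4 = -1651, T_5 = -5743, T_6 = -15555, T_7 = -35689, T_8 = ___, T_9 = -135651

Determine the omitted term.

-72739

Using the first 7 terms:
D1: -24, -290, -1342, -4092, -9812, -20134
D2: -266, -1052, -2750, -5720, -10322
D3: -786, -1698, -2970, -4602
D4: -912, -1272, -1632
D5: -360, -360
Constant fifth difference = -360.
Extend forward: -1632 − 360 = -1992;  -4602 − 1992 = -6594;  -10322 − 6594 = -16916;  -20134 − 16916 = -37050;  -35689 − 37050 = -72739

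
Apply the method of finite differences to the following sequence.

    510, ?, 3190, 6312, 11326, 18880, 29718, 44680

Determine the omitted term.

1408

Using the last 6 terms:
D1: 3122, 5014, 7554, 10838, 14962
D2: 1892, 2540, 3284, 4124
D3: 648, 744, 840
D4: 96, 96
Constant fourth difference = 96.
Extend backward: 648 − 96 = 552;  1892 − 552 = 1340;  3122 − 1340 = 1782;  3190 − 1782 = 1408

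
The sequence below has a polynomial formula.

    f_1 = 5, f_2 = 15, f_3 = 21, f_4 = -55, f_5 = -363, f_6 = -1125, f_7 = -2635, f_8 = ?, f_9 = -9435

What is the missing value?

-5259

Using the first 7 terms:
D1: 10  6  -76  -308  -762  -1510
D2: -4  -82  -232  -454  -748
D3: -78  -150  -222  -294
D4: -72  -72  -72
Constant fourth difference = -72.
Extend forward: -294 − 72 = -366;  -748 − 366 = -1114;  -1510 − 1114 = -2624;  -2635 − 2624 = -5259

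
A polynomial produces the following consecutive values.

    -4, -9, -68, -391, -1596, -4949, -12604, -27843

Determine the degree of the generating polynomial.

5

D1: -5, -59, -323, -1205, -3353, -7655, -15239
D2: -54, -264, -882, -2148, -4302, -7584
D3: -210, -618, -1266, -2154, -3282
D4: -408, -648, -888, -1128
D5: -240, -240, -240
The fifth differences are constant, so the polynomial has degree 5.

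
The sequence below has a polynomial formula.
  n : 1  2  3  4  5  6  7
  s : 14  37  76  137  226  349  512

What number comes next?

Δ: 23, 39, 61, 89, 123, 163
Δ²: 16, 22, 28, 34, 40
Δ³: 6, 6, 6, 6
The third differences are constant (6).
40 + 6 = 46;  163 + 46 = 209;  512 + 209 = 721

721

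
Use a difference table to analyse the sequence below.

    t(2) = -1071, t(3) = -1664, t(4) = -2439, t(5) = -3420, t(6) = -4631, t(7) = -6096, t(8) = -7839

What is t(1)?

First differences: -593  -775  -981  -1211  -1465  -1743
Second differences: -182  -206  -230  -254  -278
Third differences: -24  -24  -24  -24
The third differences are constant at -24.
Work back: -182 + 24 = -158;  -593 + 158 = -435;  -1071 + 435 = -636

-636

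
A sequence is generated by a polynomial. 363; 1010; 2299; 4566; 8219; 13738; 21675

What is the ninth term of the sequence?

47371

First differences: 647 , 1289 , 2267 , 3653 , 5519 , 7937
Second differences: 642 , 978 , 1386 , 1866 , 2418
Third differences: 336 , 408 , 480 , 552
Fourth differences: 72 , 72 , 72
The fourth differences are constant (72).
552 + 72 = 624;  2418 + 624 = 3042;  7937 + 3042 = 10979;  21675 + 10979 = 32654
624 + 72 = 696;  3042 + 696 = 3738;  10979 + 3738 = 14717;  32654 + 14717 = 47371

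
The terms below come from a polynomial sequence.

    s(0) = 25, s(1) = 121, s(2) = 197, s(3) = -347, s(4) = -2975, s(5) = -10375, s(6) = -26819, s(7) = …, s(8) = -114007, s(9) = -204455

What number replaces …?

-58523

Using the first 7 terms:
Δ: 96  76  -544  -2628  -7400  -16444
Δ²: -20  -620  -2084  -4772  -9044
Δ³: -600  -1464  -2688  -4272
Δ⁴: -864  -1224  -1584
Δ⁵: -360  -360
Constant fifth difference = -360.
Extend forward: -1584 − 360 = -1944;  -4272 − 1944 = -6216;  -9044 − 6216 = -15260;  -16444 − 15260 = -31704;  -26819 − 31704 = -58523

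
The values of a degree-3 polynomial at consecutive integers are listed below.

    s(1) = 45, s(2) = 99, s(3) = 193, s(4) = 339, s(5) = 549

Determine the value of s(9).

First differences: 54, 94, 146, 210
Second differences: 40, 52, 64
Third differences: 12, 12
Constant third difference = 12, so extend:
64 + 12 = 76;  210 + 76 = 286;  549 + 286 = 835
76 + 12 = 88;  286 + 88 = 374;  835 + 374 = 1209
88 + 12 = 100;  374 + 100 = 474;  1209 + 474 = 1683
100 + 12 = 112;  474 + 112 = 586;  1683 + 586 = 2269

2269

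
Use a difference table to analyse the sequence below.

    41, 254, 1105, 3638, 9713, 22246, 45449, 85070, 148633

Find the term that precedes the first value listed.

213, 851, 2533, 6075, 12533, 23203, 39621, 63563
638, 1682, 3542, 6458, 10670, 16418, 23942
1044, 1860, 2916, 4212, 5748, 7524
816, 1056, 1296, 1536, 1776
240, 240, 240, 240
The fifth differences are constant at 240.
Work back: 816 − 240 = 576;  1044 − 576 = 468;  638 − 468 = 170;  213 − 170 = 43;  41 − 43 = -2

-2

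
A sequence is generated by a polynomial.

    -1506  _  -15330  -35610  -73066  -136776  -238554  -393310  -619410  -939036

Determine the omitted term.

Using the last 8 terms:
First differences: -20280, -37456, -63710, -101778, -154756, -226100, -319626
Second differences: -17176, -26254, -38068, -52978, -71344, -93526
Third differences: -9078, -11814, -14910, -18366, -22182
Fourth differences: -2736, -3096, -3456, -3816
Fifth differences: -360, -360, -360
Constant fifth difference = -360.
Extend backward: -2736 + 360 = -2376;  -9078 + 2376 = -6702;  -17176 + 6702 = -10474;  -20280 + 10474 = -9806;  -15330 + 9806 = -5524

-5524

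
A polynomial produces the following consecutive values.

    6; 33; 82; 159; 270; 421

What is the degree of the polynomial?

Δ: 27, 49, 77, 111, 151
Δ²: 22, 28, 34, 40
Δ³: 6, 6, 6
The third differences are constant, so the polynomial has degree 3.

3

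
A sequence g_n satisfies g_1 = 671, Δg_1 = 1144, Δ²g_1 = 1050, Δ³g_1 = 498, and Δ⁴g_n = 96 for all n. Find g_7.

Build the table forward from the leading diagonal:
Fourth differences: 96, 96, 96, 96, 96, 96, 96
Third differences: 498, 594, 690, 786, 882, 978, 1074
Second differences: 1050, 1548, 2142, 2832, 3618, 4500, 5478
First differences: 1144, 2194, 3742, 5884, 8716, 12334, 16834
g: 671, 1815, 4009, 7751, 13635, 22351, 34685

34685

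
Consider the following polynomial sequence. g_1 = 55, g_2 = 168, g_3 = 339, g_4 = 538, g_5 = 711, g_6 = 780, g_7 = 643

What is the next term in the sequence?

First differences: 113 , 171 , 199 , 173 , 69 , -137
Second differences: 58 , 28 , -26 , -104 , -206
Third differences: -30 , -54 , -78 , -102
Fourth differences: -24 , -24 , -24
Constant fourth difference = -24, so extend:
-102 − 24 = -126;  -206 − 126 = -332;  -137 − 332 = -469;  643 − 469 = 174

174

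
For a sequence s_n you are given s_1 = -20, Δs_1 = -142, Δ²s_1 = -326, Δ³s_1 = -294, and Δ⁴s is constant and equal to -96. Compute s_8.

Build the table forward from the leading diagonal:
D4: -96, -96, -96, -96, -96, -96, -96, -96
D3: -294, -390, -486, -582, -678, -774, -870, -966
D2: -326, -620, -1010, -1496, -2078, -2756, -3530, -4400
D1: -142, -468, -1088, -2098, -3594, -5672, -8428, -11958
s: -20, -162, -630, -1718, -3816, -7410, -13082, -21510

-21510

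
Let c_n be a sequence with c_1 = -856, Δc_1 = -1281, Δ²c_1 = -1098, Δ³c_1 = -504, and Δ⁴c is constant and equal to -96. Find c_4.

-8497

Build the table forward from the leading diagonal:
D4: -96, -96, -96, -96
D3: -504, -600, -696, -792
D2: -1098, -1602, -2202, -2898
D1: -1281, -2379, -3981, -6183
c: -856, -2137, -4516, -8497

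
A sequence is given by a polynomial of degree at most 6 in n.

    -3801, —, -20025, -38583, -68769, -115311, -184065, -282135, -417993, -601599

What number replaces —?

Using the last 8 terms:
First differences: -18558, -30186, -46542, -68754, -98070, -135858, -183606
Second differences: -11628, -16356, -22212, -29316, -37788, -47748
Third differences: -4728, -5856, -7104, -8472, -9960
Fourth differences: -1128, -1248, -1368, -1488
Fifth differences: -120, -120, -120
Constant fifth difference = -120.
Extend backward: -1128 + 120 = -1008;  -4728 + 1008 = -3720;  -11628 + 3720 = -7908;  -18558 + 7908 = -10650;  -20025 + 10650 = -9375

-9375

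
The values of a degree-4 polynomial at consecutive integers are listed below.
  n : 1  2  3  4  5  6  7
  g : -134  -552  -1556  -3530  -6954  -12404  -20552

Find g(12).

Δ: -418, -1004, -1974, -3424, -5450, -8148
Δ²: -586, -970, -1450, -2026, -2698
Δ³: -384, -480, -576, -672
Δ⁴: -96, -96, -96
Constant fourth difference = -96, so extend:
-672 − 96 = -768;  -2698 − 768 = -3466;  -8148 − 3466 = -11614;  -20552 − 11614 = -32166
-768 − 96 = -864;  -3466 − 864 = -4330;  -11614 − 4330 = -15944;  -32166 − 15944 = -48110
-864 − 96 = -960;  -4330 − 960 = -5290;  -15944 − 5290 = -21234;  -48110 − 21234 = -69344
-960 − 96 = -1056;  -5290 − 1056 = -6346;  -21234 − 6346 = -27580;  -69344 − 27580 = -96924
-1056 − 96 = -1152;  -6346 − 1152 = -7498;  -27580 − 7498 = -35078;  -96924 − 35078 = -132002

-132002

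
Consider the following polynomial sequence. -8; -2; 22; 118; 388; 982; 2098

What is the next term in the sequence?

D1: 6, 24, 96, 270, 594, 1116
D2: 18, 72, 174, 324, 522
D3: 54, 102, 150, 198
D4: 48, 48, 48
Fourth differences constant at 48.
198 + 48 = 246;  522 + 246 = 768;  1116 + 768 = 1884;  2098 + 1884 = 3982

3982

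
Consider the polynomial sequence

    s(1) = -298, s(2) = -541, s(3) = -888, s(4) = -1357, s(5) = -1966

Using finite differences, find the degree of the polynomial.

Δ: -243, -347, -469, -609
Δ²: -104, -122, -140
Δ³: -18, -18
The third differences are constant, so the polynomial has degree 3.

3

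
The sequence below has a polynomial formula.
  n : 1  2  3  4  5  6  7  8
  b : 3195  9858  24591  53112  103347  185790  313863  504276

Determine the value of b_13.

First differences: 6663, 14733, 28521, 50235, 82443, 128073, 190413
Second differences: 8070, 13788, 21714, 32208, 45630, 62340
Third differences: 5718, 7926, 10494, 13422, 16710
Fourth differences: 2208, 2568, 2928, 3288
Fifth differences: 360, 360, 360
Fifth differences constant at 360.
3288 + 360 = 3648;  16710 + 3648 = 20358;  62340 + 20358 = 82698;  190413 + 82698 = 273111;  504276 + 273111 = 777387
3648 + 360 = 4008;  20358 + 4008 = 24366;  82698 + 24366 = 107064;  273111 + 107064 = 380175;  777387 + 380175 = 1157562
4008 + 360 = 4368;  24366 + 4368 = 28734;  107064 + 28734 = 135798;  380175 + 135798 = 515973;  1157562 + 515973 = 1673535
4368 + 360 = 4728;  28734 + 4728 = 33462;  135798 + 33462 = 169260;  515973 + 169260 = 685233;  1673535 + 685233 = 2358768
4728 + 360 = 5088;  33462 + 5088 = 38550;  169260 + 38550 = 207810;  685233 + 207810 = 893043;  2358768 + 893043 = 3251811

3251811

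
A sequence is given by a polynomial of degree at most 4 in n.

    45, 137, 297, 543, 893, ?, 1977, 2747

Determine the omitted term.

1365

Using the first 5 terms:
D1: 92, 160, 246, 350
D2: 68, 86, 104
D3: 18, 18
Constant third difference = 18.
Extend forward: 104 + 18 = 122;  350 + 122 = 472;  893 + 472 = 1365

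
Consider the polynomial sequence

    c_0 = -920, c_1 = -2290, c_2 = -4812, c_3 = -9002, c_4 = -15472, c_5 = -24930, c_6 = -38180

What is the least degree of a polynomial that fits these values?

4

-1370, -2522, -4190, -6470, -9458, -13250
-1152, -1668, -2280, -2988, -3792
-516, -612, -708, -804
-96, -96, -96
The fourth differences are constant, so the polynomial has degree 4.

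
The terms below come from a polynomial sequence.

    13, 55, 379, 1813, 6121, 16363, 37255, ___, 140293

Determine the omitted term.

Using the first 7 terms:
D1: 42, 324, 1434, 4308, 10242, 20892
D2: 282, 1110, 2874, 5934, 10650
D3: 828, 1764, 3060, 4716
D4: 936, 1296, 1656
D5: 360, 360
Constant fifth difference = 360.
Extend forward: 1656 + 360 = 2016;  4716 + 2016 = 6732;  10650 + 6732 = 17382;  20892 + 17382 = 38274;  37255 + 38274 = 75529

75529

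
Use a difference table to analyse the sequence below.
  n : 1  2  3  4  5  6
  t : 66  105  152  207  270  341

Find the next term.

420

39, 47, 55, 63, 71
8, 8, 8, 8
Constant second difference = 8, so extend:
71 + 8 = 79;  341 + 79 = 420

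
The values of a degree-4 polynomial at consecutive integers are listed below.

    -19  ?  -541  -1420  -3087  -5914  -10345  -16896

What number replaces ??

-150

Using the last 6 terms:
D1: -879, -1667, -2827, -4431, -6551
D2: -788, -1160, -1604, -2120
D3: -372, -444, -516
D4: -72, -72
Constant fourth difference = -72.
Extend backward: -372 + 72 = -300;  -788 + 300 = -488;  -879 + 488 = -391;  -541 + 391 = -150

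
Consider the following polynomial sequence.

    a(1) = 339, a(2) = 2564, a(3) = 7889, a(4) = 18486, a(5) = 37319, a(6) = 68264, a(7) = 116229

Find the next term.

187274

2225, 5325, 10597, 18833, 30945, 47965
3100, 5272, 8236, 12112, 17020
2172, 2964, 3876, 4908
792, 912, 1032
120, 120
Constant fifth difference = 120, so extend:
1032 + 120 = 1152;  4908 + 1152 = 6060;  17020 + 6060 = 23080;  47965 + 23080 = 71045;  116229 + 71045 = 187274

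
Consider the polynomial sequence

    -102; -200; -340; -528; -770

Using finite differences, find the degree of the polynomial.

-98, -140, -188, -242
-42, -48, -54
-6, -6
The third differences are constant, so the polynomial has degree 3.

3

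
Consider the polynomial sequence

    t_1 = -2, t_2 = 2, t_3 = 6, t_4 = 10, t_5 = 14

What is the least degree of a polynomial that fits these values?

First differences: 4, 4, 4, 4
The first differences are constant, so the polynomial has degree 1.

1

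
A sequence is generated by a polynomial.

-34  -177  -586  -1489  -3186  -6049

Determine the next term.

First differences: -143, -409, -903, -1697, -2863
Second differences: -266, -494, -794, -1166
Third differences: -228, -300, -372
Fourth differences: -72, -72
Fourth differences constant at -72.
-372 − 72 = -444;  -1166 − 444 = -1610;  -2863 − 1610 = -4473;  -6049 − 4473 = -10522

-10522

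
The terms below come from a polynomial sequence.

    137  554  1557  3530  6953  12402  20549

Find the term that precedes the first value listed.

18

First differences: 417, 1003, 1973, 3423, 5449, 8147
Second differences: 586, 970, 1450, 2026, 2698
Third differences: 384, 480, 576, 672
Fourth differences: 96, 96, 96
The fourth differences are constant at 96.
Work back: 384 − 96 = 288;  586 − 288 = 298;  417 − 298 = 119;  137 − 119 = 18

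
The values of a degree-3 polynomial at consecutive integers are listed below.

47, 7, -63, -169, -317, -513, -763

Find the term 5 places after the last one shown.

D1: -40, -70, -106, -148, -196, -250
D2: -30, -36, -42, -48, -54
D3: -6, -6, -6, -6
The third differences are constant (-6).
-54 − 6 = -60;  -250 − 60 = -310;  -763 − 310 = -1073
-60 − 6 = -66;  -310 − 66 = -376;  -1073 − 376 = -1449
-66 − 6 = -72;  -376 − 72 = -448;  -1449 − 448 = -1897
-72 − 6 = -78;  -448 − 78 = -526;  -1897 − 526 = -2423
-78 − 6 = -84;  -526 − 84 = -610;  -2423 − 610 = -3033

-3033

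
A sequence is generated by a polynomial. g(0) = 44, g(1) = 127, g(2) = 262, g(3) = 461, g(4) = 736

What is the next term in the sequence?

1099

Δ: 83, 135, 199, 275
Δ²: 52, 64, 76
Δ³: 12, 12
The third differences are constant (12).
76 + 12 = 88;  275 + 88 = 363;  736 + 363 = 1099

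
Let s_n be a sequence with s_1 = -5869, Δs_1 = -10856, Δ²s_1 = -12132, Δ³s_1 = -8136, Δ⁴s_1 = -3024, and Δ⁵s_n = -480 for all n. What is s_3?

-39713

Build the table forward from the leading diagonal:
Fifth differences: -480  -480  -480
Fourth differences: -3024  -3504  -3984
Third differences: -8136  -11160  -14664
Second differences: -12132  -20268  -31428
First differences: -10856  -22988  -43256
s: -5869  -16725  -39713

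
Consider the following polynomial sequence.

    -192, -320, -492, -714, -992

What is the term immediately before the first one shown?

-102

First differences: -128  -172  -222  -278
Second differences: -44  -50  -56
Third differences: -6  -6
The third differences are constant at -6.
Work back: -44 + 6 = -38;  -128 + 38 = -90;  -192 + 90 = -102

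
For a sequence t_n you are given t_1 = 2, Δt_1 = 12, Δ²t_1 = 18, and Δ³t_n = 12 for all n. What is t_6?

362

Build the table forward from the leading diagonal:
D3: 12, 12, 12, 12, 12, 12
D2: 18, 30, 42, 54, 66, 78
D1: 12, 30, 60, 102, 156, 222
t: 2, 14, 44, 104, 206, 362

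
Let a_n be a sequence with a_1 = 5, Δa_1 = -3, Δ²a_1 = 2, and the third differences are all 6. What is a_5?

Build the table forward from the leading diagonal:
Third differences: 6  6  6  6  6
Second differences: 2  8  14  20  26
First differences: -3  -1  7  21  41
a: 5  2  1  8  29

29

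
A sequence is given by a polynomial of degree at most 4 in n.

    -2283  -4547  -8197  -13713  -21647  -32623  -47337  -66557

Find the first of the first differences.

-2264

First differences: -2264, -3650, -5516, -7934, -10976, -14714, -19220
Second differences: -1386, -1866, -2418, -3042, -3738, -4506
Third differences: -480, -552, -624, -696, -768
Fourth differences: -72, -72, -72, -72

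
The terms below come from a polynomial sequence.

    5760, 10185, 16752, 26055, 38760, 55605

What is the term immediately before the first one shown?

Δ: 4425  6567  9303  12705  16845
Δ²: 2142  2736  3402  4140
Δ³: 594  666  738
Δ⁴: 72  72
The fourth differences are constant at 72.
Work back: 594 − 72 = 522;  2142 − 522 = 1620;  4425 − 1620 = 2805;  5760 − 2805 = 2955

2955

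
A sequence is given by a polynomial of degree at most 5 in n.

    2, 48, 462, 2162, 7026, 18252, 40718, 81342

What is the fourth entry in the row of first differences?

4864

First differences: 46, 414, 1700, 4864, 11226, 22466, 40624
Second differences: 368, 1286, 3164, 6362, 11240, 18158
Third differences: 918, 1878, 3198, 4878, 6918
Fourth differences: 960, 1320, 1680, 2040
Fifth differences: 360, 360, 360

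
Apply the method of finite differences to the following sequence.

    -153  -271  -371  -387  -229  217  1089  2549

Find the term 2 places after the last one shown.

D1: -118 , -100 , -16 , 158 , 446 , 872 , 1460
D2: 18 , 84 , 174 , 288 , 426 , 588
D3: 66 , 90 , 114 , 138 , 162
D4: 24 , 24 , 24 , 24
Constant fourth difference = 24, so extend:
162 + 24 = 186;  588 + 186 = 774;  1460 + 774 = 2234;  2549 + 2234 = 4783
186 + 24 = 210;  774 + 210 = 984;  2234 + 984 = 3218;  4783 + 3218 = 8001

8001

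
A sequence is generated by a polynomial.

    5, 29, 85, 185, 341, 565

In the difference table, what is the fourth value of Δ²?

68

First differences: 24, 56, 100, 156, 224
Second differences: 32, 44, 56, 68
Third differences: 12, 12, 12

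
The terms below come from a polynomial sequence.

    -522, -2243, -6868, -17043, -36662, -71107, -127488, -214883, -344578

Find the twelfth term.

Δ: -1721  -4625  -10175  -19619  -34445  -56381  -87395  -129695
Δ²: -2904  -5550  -9444  -14826  -21936  -31014  -42300
Δ³: -2646  -3894  -5382  -7110  -9078  -11286
Δ⁴: -1248  -1488  -1728  -1968  -2208
Δ⁵: -240  -240  -240  -240
Fifth differences constant at -240.
-2208 − 240 = -2448;  -11286 − 2448 = -13734;  -42300 − 13734 = -56034;  -129695 − 56034 = -185729;  -344578 − 185729 = -530307
-2448 − 240 = -2688;  -13734 − 2688 = -16422;  -56034 − 16422 = -72456;  -185729 − 72456 = -258185;  -530307 − 258185 = -788492
-2688 − 240 = -2928;  -16422 − 2928 = -19350;  -72456 − 19350 = -91806;  -258185 − 91806 = -349991;  -788492 − 349991 = -1138483

-1138483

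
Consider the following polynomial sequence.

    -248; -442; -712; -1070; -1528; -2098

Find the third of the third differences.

-12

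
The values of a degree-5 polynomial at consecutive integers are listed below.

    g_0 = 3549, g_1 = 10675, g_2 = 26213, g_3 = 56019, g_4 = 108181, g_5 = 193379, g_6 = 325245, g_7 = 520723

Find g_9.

Δ: 7126, 15538, 29806, 52162, 85198, 131866, 195478
Δ²: 8412, 14268, 22356, 33036, 46668, 63612
Δ³: 5856, 8088, 10680, 13632, 16944
Δ⁴: 2232, 2592, 2952, 3312
Δ⁵: 360, 360, 360
Constant fifth difference = 360, so extend:
3312 + 360 = 3672;  16944 + 3672 = 20616;  63612 + 20616 = 84228;  195478 + 84228 = 279706;  520723 + 279706 = 800429
3672 + 360 = 4032;  20616 + 4032 = 24648;  84228 + 24648 = 108876;  279706 + 108876 = 388582;  800429 + 388582 = 1189011

1189011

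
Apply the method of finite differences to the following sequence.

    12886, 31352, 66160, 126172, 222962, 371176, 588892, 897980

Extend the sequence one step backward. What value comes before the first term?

4252

First differences: 18466, 34808, 60012, 96790, 148214, 217716, 309088
Second differences: 16342, 25204, 36778, 51424, 69502, 91372
Third differences: 8862, 11574, 14646, 18078, 21870
Fourth differences: 2712, 3072, 3432, 3792
Fifth differences: 360, 360, 360
The fifth differences are constant at 360.
Work back: 2712 − 360 = 2352;  8862 − 2352 = 6510;  16342 − 6510 = 9832;  18466 − 9832 = 8634;  12886 − 8634 = 4252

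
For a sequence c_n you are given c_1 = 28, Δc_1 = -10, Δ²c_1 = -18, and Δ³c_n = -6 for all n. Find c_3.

-10

Build the table forward from the leading diagonal:
D3: -6  -6  -6
D2: -18  -24  -30
D1: -10  -28  -52
c: 28  18  -10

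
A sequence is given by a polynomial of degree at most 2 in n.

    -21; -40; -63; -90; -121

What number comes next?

-156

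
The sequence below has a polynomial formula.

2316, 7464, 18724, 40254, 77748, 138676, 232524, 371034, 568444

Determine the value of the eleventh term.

1210836

First differences: 5148  11260  21530  37494  60928  93848  138510  197410
Second differences: 6112  10270  15964  23434  32920  44662  58900
Third differences: 4158  5694  7470  9486  11742  14238
Fourth differences: 1536  1776  2016  2256  2496
Fifth differences: 240  240  240  240
Constant fifth difference = 240, so extend:
2496 + 240 = 2736;  14238 + 2736 = 16974;  58900 + 16974 = 75874;  197410 + 75874 = 273284;  568444 + 273284 = 841728
2736 + 240 = 2976;  16974 + 2976 = 19950;  75874 + 19950 = 95824;  273284 + 95824 = 369108;  841728 + 369108 = 1210836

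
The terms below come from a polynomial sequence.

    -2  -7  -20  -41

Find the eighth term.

Δ: -5 , -13 , -21
Δ²: -8 , -8
The second differences are constant (-8).
-21 − 8 = -29;  -41 − 29 = -70
-29 − 8 = -37;  -70 − 37 = -107
-37 − 8 = -45;  -107 − 45 = -152
-45 − 8 = -53;  -152 − 53 = -205

-205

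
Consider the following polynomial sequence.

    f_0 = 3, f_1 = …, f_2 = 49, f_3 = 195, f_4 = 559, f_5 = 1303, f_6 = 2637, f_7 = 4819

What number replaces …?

Using the last 6 terms:
146, 364, 744, 1334, 2182
218, 380, 590, 848
162, 210, 258
48, 48
Constant fourth difference = 48.
Extend backward: 162 − 48 = 114;  218 − 114 = 104;  146 − 104 = 42;  49 − 42 = 7

7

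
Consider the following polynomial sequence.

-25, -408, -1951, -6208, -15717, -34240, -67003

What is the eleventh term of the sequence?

-509655

-383  -1543  -4257  -9509  -18523  -32763
-1160  -2714  -5252  -9014  -14240
-1554  -2538  -3762  -5226
-984  -1224  -1464
-240  -240
Fifth differences constant at -240.
-1464 − 240 = -1704;  -5226 − 1704 = -6930;  -14240 − 6930 = -21170;  -32763 − 21170 = -53933;  -67003 − 53933 = -120936
-1704 − 240 = -1944;  -6930 − 1944 = -8874;  -21170 − 8874 = -30044;  -53933 − 30044 = -83977;  -120936 − 83977 = -204913
-1944 − 240 = -2184;  -8874 − 2184 = -11058;  -30044 − 11058 = -41102;  -83977 − 41102 = -125079;  -204913 − 125079 = -329992
-2184 − 240 = -2424;  -11058 − 2424 = -13482;  -41102 − 13482 = -54584;  -125079 − 54584 = -179663;  -329992 − 179663 = -509655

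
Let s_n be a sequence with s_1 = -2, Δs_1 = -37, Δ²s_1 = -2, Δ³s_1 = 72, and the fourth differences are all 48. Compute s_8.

Build the table forward from the leading diagonal:
D4: 48, 48, 48, 48, 48, 48, 48, 48
D3: 72, 120, 168, 216, 264, 312, 360, 408
D2: -2, 70, 190, 358, 574, 838, 1150, 1510
D1: -37, -39, 31, 221, 579, 1153, 1991, 3141
s: -2, -39, -78, -47, 174, 753, 1906, 3897

3897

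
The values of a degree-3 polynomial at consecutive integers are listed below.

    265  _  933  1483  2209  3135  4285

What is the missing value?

535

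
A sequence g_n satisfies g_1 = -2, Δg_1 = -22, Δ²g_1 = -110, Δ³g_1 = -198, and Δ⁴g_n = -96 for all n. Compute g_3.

-156

Build the table forward from the leading diagonal:
Δ⁴: -96  -96  -96
Δ³: -198  -294  -390
Δ²: -110  -308  -602
Δ: -22  -132  -440
g: -2  -24  -156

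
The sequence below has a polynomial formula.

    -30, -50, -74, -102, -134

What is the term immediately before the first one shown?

-14

First differences: -20, -24, -28, -32
Second differences: -4, -4, -4
The second differences are constant at -4.
Work back: -20 + 4 = -16;  -30 + 16 = -14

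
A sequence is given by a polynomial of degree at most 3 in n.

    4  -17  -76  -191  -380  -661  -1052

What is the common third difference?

-18

First differences: -21, -59, -115, -189, -281, -391
Second differences: -38, -56, -74, -92, -110
Third differences: -18, -18, -18, -18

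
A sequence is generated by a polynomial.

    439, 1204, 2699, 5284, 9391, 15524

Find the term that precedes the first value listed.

765, 1495, 2585, 4107, 6133
730, 1090, 1522, 2026
360, 432, 504
72, 72
The fourth differences are constant at 72.
Work back: 360 − 72 = 288;  730 − 288 = 442;  765 − 442 = 323;  439 − 323 = 116

116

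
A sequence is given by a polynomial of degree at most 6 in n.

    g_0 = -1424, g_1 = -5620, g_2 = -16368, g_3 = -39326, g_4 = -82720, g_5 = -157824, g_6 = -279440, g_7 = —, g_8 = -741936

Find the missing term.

-466378

Using the first 7 terms:
First differences: -4196  -10748  -22958  -43394  -75104  -121616
Second differences: -6552  -12210  -20436  -31710  -46512
Third differences: -5658  -8226  -11274  -14802
Fourth differences: -2568  -3048  -3528
Fifth differences: -480  -480
Constant fifth difference = -480.
Extend forward: -3528 − 480 = -4008;  -14802 − 4008 = -18810;  -46512 − 18810 = -65322;  -121616 − 65322 = -186938;  -279440 − 186938 = -466378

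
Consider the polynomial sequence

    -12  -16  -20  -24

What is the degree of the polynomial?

1

-4, -4, -4
The first differences are constant, so the polynomial has degree 1.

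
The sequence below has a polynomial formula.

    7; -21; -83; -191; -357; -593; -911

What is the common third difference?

D1: -28, -62, -108, -166, -236, -318
D2: -34, -46, -58, -70, -82
D3: -12, -12, -12, -12

-12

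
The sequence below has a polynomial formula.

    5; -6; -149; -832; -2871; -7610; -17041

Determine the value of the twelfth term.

-11, -143, -683, -2039, -4739, -9431
-132, -540, -1356, -2700, -4692
-408, -816, -1344, -1992
-408, -528, -648
-120, -120
The fifth differences are constant (-120).
-648 − 120 = -768;  -1992 − 768 = -2760;  -4692 − 2760 = -7452;  -9431 − 7452 = -16883;  -17041 − 16883 = -33924
-768 − 120 = -888;  -2760 − 888 = -3648;  -7452 − 3648 = -11100;  -16883 − 11100 = -27983;  -33924 − 27983 = -61907
-888 − 120 = -1008;  -3648 − 1008 = -4656;  -11100 − 4656 = -15756;  -27983 − 15756 = -43739;  -61907 − 43739 = -105646
-1008 − 120 = -1128;  -4656 − 1128 = -5784;  -15756 − 5784 = -21540;  -43739 − 21540 = -65279;  -105646 − 65279 = -170925
-1128 − 120 = -1248;  -5784 − 1248 = -7032;  -21540 − 7032 = -28572;  -65279 − 28572 = -93851;  -170925 − 93851 = -264776

-264776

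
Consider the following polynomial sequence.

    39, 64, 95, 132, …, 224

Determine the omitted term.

175

Using the first 4 terms:
Δ: 25  31  37
Δ²: 6  6
Constant second difference = 6.
Extend forward: 37 + 6 = 43;  132 + 43 = 175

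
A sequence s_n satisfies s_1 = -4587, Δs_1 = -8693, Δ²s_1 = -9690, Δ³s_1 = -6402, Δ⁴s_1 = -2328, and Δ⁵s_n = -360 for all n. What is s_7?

Build the table forward from the leading diagonal:
Δ⁵: -360  -360  -360  -360  -360  -360  -360
Δ⁴: -2328  -2688  -3048  -3408  -3768  -4128  -4488
Δ³: -6402  -8730  -11418  -14466  -17874  -21642  -25770
Δ²: -9690  -16092  -24822  -36240  -50706  -68580  -90222
Δ: -8693  -18383  -34475  -59297  -95537  -146243  -214823
s: -4587  -13280  -31663  -66138  -125435  -220972  -367215

-367215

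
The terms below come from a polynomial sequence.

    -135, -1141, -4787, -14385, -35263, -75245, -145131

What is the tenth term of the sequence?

-696933

D1: -1006 , -3646 , -9598 , -20878 , -39982 , -69886
D2: -2640 , -5952 , -11280 , -19104 , -29904
D3: -3312 , -5328 , -7824 , -10800
D4: -2016 , -2496 , -2976
D5: -480 , -480
Constant fifth difference = -480, so extend:
-2976 − 480 = -3456;  -10800 − 3456 = -14256;  -29904 − 14256 = -44160;  -69886 − 44160 = -114046;  -145131 − 114046 = -259177
-3456 − 480 = -3936;  -14256 − 3936 = -18192;  -44160 − 18192 = -62352;  -114046 − 62352 = -176398;  -259177 − 176398 = -435575
-3936 − 480 = -4416;  -18192 − 4416 = -22608;  -62352 − 22608 = -84960;  -176398 − 84960 = -261358;  -435575 − 261358 = -696933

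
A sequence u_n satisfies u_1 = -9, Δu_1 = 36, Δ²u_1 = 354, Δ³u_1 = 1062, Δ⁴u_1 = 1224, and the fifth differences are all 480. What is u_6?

20931

Build the table forward from the leading diagonal:
D5: 480  480  480  480  480  480
D4: 1224  1704  2184  2664  3144  3624
D3: 1062  2286  3990  6174  8838  11982
D2: 354  1416  3702  7692  13866  22704
D1: 36  390  1806  5508  13200  27066
u: -9  27  417  2223  7731  20931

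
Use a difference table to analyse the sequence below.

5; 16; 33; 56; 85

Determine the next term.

120

Δ: 11  17  23  29
Δ²: 6  6  6
Constant second difference = 6, so extend:
29 + 6 = 35;  85 + 35 = 120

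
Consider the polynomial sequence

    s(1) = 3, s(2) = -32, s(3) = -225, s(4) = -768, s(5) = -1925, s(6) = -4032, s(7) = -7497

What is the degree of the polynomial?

4

Δ: -35, -193, -543, -1157, -2107, -3465
Δ²: -158, -350, -614, -950, -1358
Δ³: -192, -264, -336, -408
Δ⁴: -72, -72, -72
The fourth differences are constant, so the polynomial has degree 4.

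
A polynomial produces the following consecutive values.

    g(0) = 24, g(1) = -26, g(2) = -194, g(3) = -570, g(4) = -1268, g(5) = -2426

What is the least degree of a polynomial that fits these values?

4

-50, -168, -376, -698, -1158
-118, -208, -322, -460
-90, -114, -138
-24, -24
The fourth differences are constant, so the polynomial has degree 4.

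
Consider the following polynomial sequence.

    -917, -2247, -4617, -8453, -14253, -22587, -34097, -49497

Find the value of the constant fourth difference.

-72

First differences: -1330, -2370, -3836, -5800, -8334, -11510, -15400
Second differences: -1040, -1466, -1964, -2534, -3176, -3890
Third differences: -426, -498, -570, -642, -714
Fourth differences: -72, -72, -72, -72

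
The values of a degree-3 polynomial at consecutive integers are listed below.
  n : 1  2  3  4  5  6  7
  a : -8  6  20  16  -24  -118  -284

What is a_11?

First differences: 14, 14, -4, -40, -94, -166
Second differences: 0, -18, -36, -54, -72
Third differences: -18, -18, -18, -18
Third differences constant at -18.
-72 − 18 = -90;  -166 − 90 = -256;  -284 − 256 = -540
-90 − 18 = -108;  -256 − 108 = -364;  -540 − 364 = -904
-108 − 18 = -126;  -364 − 126 = -490;  -904 − 490 = -1394
-126 − 18 = -144;  -490 − 144 = -634;  -1394 − 634 = -2028

-2028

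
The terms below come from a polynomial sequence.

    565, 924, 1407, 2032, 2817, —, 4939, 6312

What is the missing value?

3780

Using the first 5 terms:
359  483  625  785
124  142  160
18  18
Constant third difference = 18.
Extend forward: 160 + 18 = 178;  785 + 178 = 963;  2817 + 963 = 3780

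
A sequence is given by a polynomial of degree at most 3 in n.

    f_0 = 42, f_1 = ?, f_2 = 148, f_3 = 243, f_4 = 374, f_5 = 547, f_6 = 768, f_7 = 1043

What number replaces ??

83

Using the last 6 terms:
D1: 95, 131, 173, 221, 275
D2: 36, 42, 48, 54
D3: 6, 6, 6
Constant third difference = 6.
Extend backward: 36 − 6 = 30;  95 − 30 = 65;  148 − 65 = 83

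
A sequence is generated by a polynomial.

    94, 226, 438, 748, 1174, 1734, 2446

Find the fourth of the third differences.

18

First differences: 132, 212, 310, 426, 560, 712
Second differences: 80, 98, 116, 134, 152
Third differences: 18, 18, 18, 18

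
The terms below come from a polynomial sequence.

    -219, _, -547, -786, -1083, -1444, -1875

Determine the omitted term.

Using the last 5 terms:
-239, -297, -361, -431
-58, -64, -70
-6, -6
Constant third difference = -6.
Extend backward: -58 + 6 = -52;  -239 + 52 = -187;  -547 + 187 = -360

-360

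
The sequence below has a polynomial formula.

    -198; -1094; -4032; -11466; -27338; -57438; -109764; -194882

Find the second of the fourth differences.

-1848

First differences: -896, -2938, -7434, -15872, -30100, -52326, -85118
Second differences: -2042, -4496, -8438, -14228, -22226, -32792
Third differences: -2454, -3942, -5790, -7998, -10566
Fourth differences: -1488, -1848, -2208, -2568
Fifth differences: -360, -360, -360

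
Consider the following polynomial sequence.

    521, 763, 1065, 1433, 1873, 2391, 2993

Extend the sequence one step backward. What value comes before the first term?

D1: 242, 302, 368, 440, 518, 602
D2: 60, 66, 72, 78, 84
D3: 6, 6, 6, 6
The third differences are constant at 6.
Work back: 60 − 6 = 54;  242 − 54 = 188;  521 − 188 = 333

333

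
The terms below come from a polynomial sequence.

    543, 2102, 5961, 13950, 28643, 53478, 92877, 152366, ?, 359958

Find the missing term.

238695

Using the first 8 terms:
1559  3859  7989  14693  24835  39399  59489
2300  4130  6704  10142  14564  20090
1830  2574  3438  4422  5526
744  864  984  1104
120  120  120
Constant fifth difference = 120.
Extend forward: 1104 + 120 = 1224;  5526 + 1224 = 6750;  20090 + 6750 = 26840;  59489 + 26840 = 86329;  152366 + 86329 = 238695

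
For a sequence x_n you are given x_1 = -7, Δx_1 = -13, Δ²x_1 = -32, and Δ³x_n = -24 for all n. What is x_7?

-1045

Build the table forward from the leading diagonal:
Δ³: -24, -24, -24, -24, -24, -24, -24
Δ²: -32, -56, -80, -104, -128, -152, -176
Δ: -13, -45, -101, -181, -285, -413, -565
x: -7, -20, -65, -166, -347, -632, -1045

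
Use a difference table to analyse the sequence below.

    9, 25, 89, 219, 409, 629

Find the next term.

825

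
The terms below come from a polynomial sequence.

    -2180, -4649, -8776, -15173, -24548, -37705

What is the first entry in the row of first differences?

D1: -2469, -4127, -6397, -9375, -13157
D2: -1658, -2270, -2978, -3782
D3: -612, -708, -804
D4: -96, -96

-2469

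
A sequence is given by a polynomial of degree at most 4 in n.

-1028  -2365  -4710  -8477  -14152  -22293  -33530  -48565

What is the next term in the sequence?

-68172

-1337 , -2345 , -3767 , -5675 , -8141 , -11237 , -15035
-1008 , -1422 , -1908 , -2466 , -3096 , -3798
-414 , -486 , -558 , -630 , -702
-72 , -72 , -72 , -72
Fourth differences constant at -72.
-702 − 72 = -774;  -3798 − 774 = -4572;  -15035 − 4572 = -19607;  -48565 − 19607 = -68172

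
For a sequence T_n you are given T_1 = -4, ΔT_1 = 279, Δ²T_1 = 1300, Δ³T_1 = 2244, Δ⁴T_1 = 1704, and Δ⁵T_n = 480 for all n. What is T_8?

177509

Build the table forward from the leading diagonal:
Δ⁵: 480, 480, 480, 480, 480, 480, 480, 480
Δ⁴: 1704, 2184, 2664, 3144, 3624, 4104, 4584, 5064
Δ³: 2244, 3948, 6132, 8796, 11940, 15564, 19668, 24252
Δ²: 1300, 3544, 7492, 13624, 22420, 34360, 49924, 69592
Δ: 279, 1579, 5123, 12615, 26239, 48659, 83019, 132943
T: -4, 275, 1854, 6977, 19592, 45831, 94490, 177509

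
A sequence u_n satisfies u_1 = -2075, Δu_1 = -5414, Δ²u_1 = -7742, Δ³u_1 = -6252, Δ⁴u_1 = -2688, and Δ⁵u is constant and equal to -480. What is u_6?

-183005

Build the table forward from the leading diagonal:
D5: -480, -480, -480, -480, -480, -480
D4: -2688, -3168, -3648, -4128, -4608, -5088
D3: -6252, -8940, -12108, -15756, -19884, -24492
D2: -7742, -13994, -22934, -35042, -50798, -70682
D1: -5414, -13156, -27150, -50084, -85126, -135924
u: -2075, -7489, -20645, -47795, -97879, -183005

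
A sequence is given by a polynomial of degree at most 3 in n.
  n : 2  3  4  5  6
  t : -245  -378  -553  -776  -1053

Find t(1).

-148

-133  -175  -223  -277
-42  -48  -54
-6  -6
The third differences are constant at -6.
Work back: -42 + 6 = -36;  -133 + 36 = -97;  -245 + 97 = -148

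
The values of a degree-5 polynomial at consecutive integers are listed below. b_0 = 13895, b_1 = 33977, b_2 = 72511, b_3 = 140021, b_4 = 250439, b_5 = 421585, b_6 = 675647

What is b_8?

Δ: 20082, 38534, 67510, 110418, 171146, 254062
Δ²: 18452, 28976, 42908, 60728, 82916
Δ³: 10524, 13932, 17820, 22188
Δ⁴: 3408, 3888, 4368
Δ⁵: 480, 480
The fifth differences are constant (480).
4368 + 480 = 4848;  22188 + 4848 = 27036;  82916 + 27036 = 109952;  254062 + 109952 = 364014;  675647 + 364014 = 1039661
4848 + 480 = 5328;  27036 + 5328 = 32364;  109952 + 32364 = 142316;  364014 + 142316 = 506330;  1039661 + 506330 = 1545991

1545991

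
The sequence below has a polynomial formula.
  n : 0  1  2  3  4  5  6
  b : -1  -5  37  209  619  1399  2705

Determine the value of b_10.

17149

First differences: -4, 42, 172, 410, 780, 1306
Second differences: 46, 130, 238, 370, 526
Third differences: 84, 108, 132, 156
Fourth differences: 24, 24, 24
Constant fourth difference = 24, so extend:
156 + 24 = 180;  526 + 180 = 706;  1306 + 706 = 2012;  2705 + 2012 = 4717
180 + 24 = 204;  706 + 204 = 910;  2012 + 910 = 2922;  4717 + 2922 = 7639
204 + 24 = 228;  910 + 228 = 1138;  2922 + 1138 = 4060;  7639 + 4060 = 11699
228 + 24 = 252;  1138 + 252 = 1390;  4060 + 1390 = 5450;  11699 + 5450 = 17149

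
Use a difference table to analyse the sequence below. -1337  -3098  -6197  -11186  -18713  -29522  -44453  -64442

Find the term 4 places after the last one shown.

-217058

-1761 , -3099 , -4989 , -7527 , -10809 , -14931 , -19989
-1338 , -1890 , -2538 , -3282 , -4122 , -5058
-552 , -648 , -744 , -840 , -936
-96 , -96 , -96 , -96
Fourth differences constant at -96.
-936 − 96 = -1032;  -5058 − 1032 = -6090;  -19989 − 6090 = -26079;  -64442 − 26079 = -90521
-1032 − 96 = -1128;  -6090 − 1128 = -7218;  -26079 − 7218 = -33297;  -90521 − 33297 = -123818
-1128 − 96 = -1224;  -7218 − 1224 = -8442;  -33297 − 8442 = -41739;  -123818 − 41739 = -165557
-1224 − 96 = -1320;  -8442 − 1320 = -9762;  -41739 − 9762 = -51501;  -165557 − 51501 = -217058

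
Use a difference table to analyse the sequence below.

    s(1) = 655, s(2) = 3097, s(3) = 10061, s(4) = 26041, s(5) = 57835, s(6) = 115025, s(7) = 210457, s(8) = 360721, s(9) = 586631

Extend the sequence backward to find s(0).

Δ: 2442, 6964, 15980, 31794, 57190, 95432, 150264, 225910
Δ²: 4522, 9016, 15814, 25396, 38242, 54832, 75646
Δ³: 4494, 6798, 9582, 12846, 16590, 20814
Δ⁴: 2304, 2784, 3264, 3744, 4224
Δ⁵: 480, 480, 480, 480
The fifth differences are constant at 480.
Work back: 2304 − 480 = 1824;  4494 − 1824 = 2670;  4522 − 2670 = 1852;  2442 − 1852 = 590;  655 − 590 = 65

65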